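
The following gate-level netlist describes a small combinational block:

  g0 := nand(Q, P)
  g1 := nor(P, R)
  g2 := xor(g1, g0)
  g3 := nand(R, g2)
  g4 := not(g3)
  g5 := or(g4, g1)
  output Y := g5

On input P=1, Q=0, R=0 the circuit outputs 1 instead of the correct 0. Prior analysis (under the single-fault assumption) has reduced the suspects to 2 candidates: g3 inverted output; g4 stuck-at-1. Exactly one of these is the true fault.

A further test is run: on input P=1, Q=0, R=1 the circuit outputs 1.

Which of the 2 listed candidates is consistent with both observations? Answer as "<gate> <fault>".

g4 stuck-at-1

Evaluate each candidate on input P=1, Q=0, R=1:
  g3 inverted output: g0=1, g1=0, g2=1, g3=1 [inverted output], g4=0, g5=0 → 0 — eliminated
  g4 stuck-at-1: g0=1, g1=0, g2=1, g3=0, g4=1 [stuck-at-1], g5=1 → 1 — matches
Only g4 stuck-at-1 reproduces the observed 1.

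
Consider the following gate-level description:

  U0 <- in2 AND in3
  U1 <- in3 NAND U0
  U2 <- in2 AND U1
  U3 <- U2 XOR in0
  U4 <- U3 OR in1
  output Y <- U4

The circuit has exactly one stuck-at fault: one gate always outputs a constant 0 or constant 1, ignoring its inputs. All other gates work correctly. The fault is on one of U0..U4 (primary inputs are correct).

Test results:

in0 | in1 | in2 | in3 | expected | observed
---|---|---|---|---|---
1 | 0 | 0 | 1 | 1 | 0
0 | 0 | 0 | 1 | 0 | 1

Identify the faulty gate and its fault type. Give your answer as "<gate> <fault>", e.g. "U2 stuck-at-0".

Fault-free values for test 1 (in0=1, in1=0, in2=0, in3=1): U0=0, U1=1, U2=0, U3=1, U4=1, giving Y=1. Observed 0.
Test 1: faults giving observed 0 are {U2 stuck-at-1, U3 stuck-at-0, U4 stuck-at-0}.
Test 2 (in0=0, in1=0, in2=0, in3=1): fault-free U0=0, U1=1, U2=0, U3=0, U4=0 → 0; observed 1. Eliminates U3 stuck-at-0, U4 stuck-at-0.
Only U2 stuck-at-1 is consistent with every test.

U2 stuck-at-1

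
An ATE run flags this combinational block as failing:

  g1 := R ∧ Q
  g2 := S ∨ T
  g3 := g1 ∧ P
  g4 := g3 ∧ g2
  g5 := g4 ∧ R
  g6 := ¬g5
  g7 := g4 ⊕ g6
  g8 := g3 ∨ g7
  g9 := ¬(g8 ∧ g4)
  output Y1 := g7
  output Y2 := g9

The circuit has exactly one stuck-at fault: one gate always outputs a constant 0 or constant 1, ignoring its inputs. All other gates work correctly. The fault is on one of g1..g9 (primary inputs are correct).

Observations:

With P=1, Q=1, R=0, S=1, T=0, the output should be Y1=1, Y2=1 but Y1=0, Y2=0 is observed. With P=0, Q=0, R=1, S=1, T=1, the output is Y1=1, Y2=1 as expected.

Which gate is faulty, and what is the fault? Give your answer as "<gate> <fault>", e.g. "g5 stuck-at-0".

Fault-free values for test 1 (P=1, Q=1, R=0, S=1, T=0): g1=0, g2=1, g3=0, g4=0, g5=0, g6=1, g7=1, g8=1, g9=1, giving Y1=1, Y2=1. Observed Y1=0, Y2=0.
Test 1: faults giving observed Y1=0, Y2=0 are {g1 stuck-at-1, g3 stuck-at-1}.
Test 2 (P=0, Q=0, R=1, S=1, T=1): fault-free g1=0, g2=1, g3=0, g4=0, g5=0, g6=1, g7=1, g8=1, g9=1 → Y1=1, Y2=1; observed Y1=1, Y2=1. Eliminates g3 stuck-at-1.
Only g1 stuck-at-1 is consistent with every test.

g1 stuck-at-1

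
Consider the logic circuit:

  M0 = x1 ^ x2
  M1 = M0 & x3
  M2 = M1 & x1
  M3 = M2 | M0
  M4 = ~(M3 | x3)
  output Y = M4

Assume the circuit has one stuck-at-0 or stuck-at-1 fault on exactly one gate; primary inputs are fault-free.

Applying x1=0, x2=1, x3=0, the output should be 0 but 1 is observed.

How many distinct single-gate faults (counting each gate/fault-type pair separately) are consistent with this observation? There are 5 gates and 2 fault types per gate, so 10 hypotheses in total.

Fault-free: M0=1, M1=0, M2=0, M3=1, M4=0 → 0. Observed 1.
  M0 stuck-at-0: output 1 ✓
  M0 stuck-at-1: output 0 ✗
  M1 stuck-at-0: output 0 ✗
  M1 stuck-at-1: output 0 ✗
  M2 stuck-at-0: output 0 ✗
  M2 stuck-at-1: output 0 ✗
  M3 stuck-at-0: output 1 ✓
  M3 stuck-at-1: output 0 ✗
  M4 stuck-at-0: output 0 ✗
  M4 stuck-at-1: output 1 ✓
Consistent faults: {M0 stuck-at-0, M3 stuck-at-0, M4 stuck-at-1} — 3 in all.

3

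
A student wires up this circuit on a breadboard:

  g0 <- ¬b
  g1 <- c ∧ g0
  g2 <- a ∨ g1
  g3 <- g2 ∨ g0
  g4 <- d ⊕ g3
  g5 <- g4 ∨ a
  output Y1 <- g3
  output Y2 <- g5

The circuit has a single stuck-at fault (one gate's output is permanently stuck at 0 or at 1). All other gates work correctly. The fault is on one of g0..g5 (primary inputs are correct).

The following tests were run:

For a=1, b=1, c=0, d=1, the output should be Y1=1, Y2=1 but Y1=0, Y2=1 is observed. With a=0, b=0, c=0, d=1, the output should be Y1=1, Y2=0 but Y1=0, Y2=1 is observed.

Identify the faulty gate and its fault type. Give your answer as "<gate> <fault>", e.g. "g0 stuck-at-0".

g3 stuck-at-0

Fault-free values for test 1 (a=1, b=1, c=0, d=1): g0=0, g1=0, g2=1, g3=1, g4=0, g5=1, giving Y1=1, Y2=1. Observed Y1=0, Y2=1.
Test 1: faults giving observed Y1=0, Y2=1 are {g2 stuck-at-0, g3 stuck-at-0}.
Test 2 (a=0, b=0, c=0, d=1): fault-free g0=1, g1=0, g2=0, g3=1, g4=0, g5=0 → Y1=1, Y2=0; observed Y1=0, Y2=1. Eliminates g2 stuck-at-0.
Only g3 stuck-at-0 is consistent with every test.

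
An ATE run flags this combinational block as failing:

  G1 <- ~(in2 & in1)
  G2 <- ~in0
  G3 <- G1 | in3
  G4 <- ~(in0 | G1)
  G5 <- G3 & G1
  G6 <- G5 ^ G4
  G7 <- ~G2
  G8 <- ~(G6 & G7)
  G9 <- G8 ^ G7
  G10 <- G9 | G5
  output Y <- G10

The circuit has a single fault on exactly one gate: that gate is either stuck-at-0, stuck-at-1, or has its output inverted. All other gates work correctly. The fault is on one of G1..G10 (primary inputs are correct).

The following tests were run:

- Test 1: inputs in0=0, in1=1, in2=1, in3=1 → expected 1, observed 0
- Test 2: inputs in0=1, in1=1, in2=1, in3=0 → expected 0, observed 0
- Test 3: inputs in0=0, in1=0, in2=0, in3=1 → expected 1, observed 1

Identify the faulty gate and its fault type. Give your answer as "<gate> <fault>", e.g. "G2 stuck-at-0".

G9 stuck-at-0

Fault-free values for test 1 (in0=0, in1=1, in2=1, in3=1): G1=0, G2=1, G3=1, G4=1, G5=0, G6=1, G7=0, G8=1, G9=1, G10=1, giving Y=1. Observed 0.
Test 1: faults giving observed 0 are {G8 stuck-at-0, G8 inverted output, G9 stuck-at-0, G9 inverted output, G10 stuck-at-0, G10 inverted output}.
Test 2 (in0=1, in1=1, in2=1, in3=0): fault-free G1=0, G2=0, G3=0, G4=0, G5=0, G6=0, G7=1, G8=1, G9=0, G10=0 → 0; observed 0. Eliminates G8 stuck-at-0, G8 inverted output, G9 inverted output, G10 inverted output.
Test 3 (in0=0, in1=0, in2=0, in3=1): fault-free G1=1, G2=1, G3=1, G4=0, G5=1, G6=1, G7=0, G8=1, G9=1, G10=1 → 1; observed 1. Eliminates G10 stuck-at-0.
Only G9 stuck-at-0 is consistent with every test.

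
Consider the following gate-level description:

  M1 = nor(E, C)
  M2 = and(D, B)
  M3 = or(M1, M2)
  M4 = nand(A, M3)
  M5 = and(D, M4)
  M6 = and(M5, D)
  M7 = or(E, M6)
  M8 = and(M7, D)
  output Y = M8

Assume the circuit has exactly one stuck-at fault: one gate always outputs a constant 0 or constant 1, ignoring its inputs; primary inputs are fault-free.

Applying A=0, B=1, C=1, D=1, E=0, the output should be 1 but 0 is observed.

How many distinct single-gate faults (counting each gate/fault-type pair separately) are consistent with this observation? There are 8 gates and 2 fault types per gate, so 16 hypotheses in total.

Fault-free: M1=0, M2=1, M3=1, M4=1, M5=1, M6=1, M7=1, M8=1 → 1. Observed 0.
  M1: none of the 2 fault types match ✗
  M2: none of the 2 fault types match ✗
  M3: none of the 2 fault types match ✗
  M4: stuck-at-0 ✓; others ✗
  M5: stuck-at-0 ✓; others ✗
  M6: stuck-at-0 ✓; others ✗
  M7: stuck-at-0 ✓; others ✗
  M8: stuck-at-0 ✓; others ✗
Consistent faults: {M4 stuck-at-0, M5 stuck-at-0, M6 stuck-at-0, M7 stuck-at-0, M8 stuck-at-0} — 5 in all.

5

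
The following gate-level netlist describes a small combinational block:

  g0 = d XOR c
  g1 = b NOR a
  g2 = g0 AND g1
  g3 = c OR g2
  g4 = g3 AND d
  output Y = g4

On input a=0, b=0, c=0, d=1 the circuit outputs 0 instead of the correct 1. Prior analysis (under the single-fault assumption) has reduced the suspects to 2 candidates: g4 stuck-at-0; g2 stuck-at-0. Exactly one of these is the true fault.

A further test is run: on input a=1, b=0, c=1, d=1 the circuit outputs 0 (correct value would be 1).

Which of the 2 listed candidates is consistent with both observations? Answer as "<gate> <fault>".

g4 stuck-at-0

Evaluate each candidate on input a=1, b=0, c=1, d=1:
  g4 stuck-at-0: g0=0, g1=0, g2=0, g3=1, g4=0 [stuck-at-0] → 0 — matches
  g2 stuck-at-0: g0=0, g1=0, g2=0 [stuck-at-0], g3=1, g4=1 → 1 — eliminated
Only g4 stuck-at-0 reproduces the observed 0.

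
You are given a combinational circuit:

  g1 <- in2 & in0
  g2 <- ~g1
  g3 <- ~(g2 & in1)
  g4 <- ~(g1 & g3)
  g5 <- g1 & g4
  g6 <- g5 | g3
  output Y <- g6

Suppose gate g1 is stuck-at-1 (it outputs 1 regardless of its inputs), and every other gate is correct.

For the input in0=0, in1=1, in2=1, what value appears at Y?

1

Propagate with g1 forced: g1=1 [stuck-at-1], g2=0, g3=1, g4=0, g5=0, g6=1.
So Y = 1. (Without the fault it would be 0.)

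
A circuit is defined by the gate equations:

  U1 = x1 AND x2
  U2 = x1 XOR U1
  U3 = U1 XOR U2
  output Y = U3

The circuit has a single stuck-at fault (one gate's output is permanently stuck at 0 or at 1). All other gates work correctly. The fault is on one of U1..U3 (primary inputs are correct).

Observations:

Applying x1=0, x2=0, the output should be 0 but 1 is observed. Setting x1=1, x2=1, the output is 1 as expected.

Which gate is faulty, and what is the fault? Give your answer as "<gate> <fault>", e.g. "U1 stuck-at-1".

Fault-free values for test 1 (x1=0, x2=0): U1=0, U2=0, U3=0, giving Y=0. Observed 1.
Test 1: faults giving observed 1 are {U2 stuck-at-1, U3 stuck-at-1}.
Test 2 (x1=1, x2=1): fault-free U1=1, U2=0, U3=1 → 1; observed 1. Eliminates U2 stuck-at-1.
Only U3 stuck-at-1 is consistent with every test.

U3 stuck-at-1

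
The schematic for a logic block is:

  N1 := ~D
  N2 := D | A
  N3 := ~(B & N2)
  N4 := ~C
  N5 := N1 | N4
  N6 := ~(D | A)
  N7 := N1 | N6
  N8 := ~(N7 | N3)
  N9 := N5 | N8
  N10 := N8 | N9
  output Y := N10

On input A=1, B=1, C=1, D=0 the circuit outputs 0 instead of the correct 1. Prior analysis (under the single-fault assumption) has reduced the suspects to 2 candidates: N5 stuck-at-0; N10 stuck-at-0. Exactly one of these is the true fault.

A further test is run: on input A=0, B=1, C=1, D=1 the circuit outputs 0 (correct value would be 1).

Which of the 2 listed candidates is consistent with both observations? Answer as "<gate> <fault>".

N10 stuck-at-0

Evaluate each candidate on input A=0, B=1, C=1, D=1:
  N5 stuck-at-0: N1=0, N2=1, N3=0, N4=0, N5=0 [stuck-at-0], N6=0, N7=0, N8=1, N9=1, N10=1 → 1 — eliminated
  N10 stuck-at-0: N1=0, N2=1, N3=0, N4=0, N5=0, N6=0, N7=0, N8=1, N9=1, N10=0 [stuck-at-0] → 0 — matches
Only N10 stuck-at-0 reproduces the observed 0.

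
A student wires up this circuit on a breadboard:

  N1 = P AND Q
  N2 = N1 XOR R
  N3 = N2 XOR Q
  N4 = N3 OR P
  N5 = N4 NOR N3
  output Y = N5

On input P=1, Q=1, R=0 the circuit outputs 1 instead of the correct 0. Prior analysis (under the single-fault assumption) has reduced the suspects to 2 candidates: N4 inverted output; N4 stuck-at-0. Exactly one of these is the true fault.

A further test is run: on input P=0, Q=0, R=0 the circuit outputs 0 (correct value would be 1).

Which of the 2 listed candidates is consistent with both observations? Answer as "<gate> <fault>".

N4 inverted output

Evaluate each candidate on input P=0, Q=0, R=0:
  N4 inverted output: N1=0, N2=0, N3=0, N4=1 [inverted output], N5=0 → 0 — matches
  N4 stuck-at-0: N1=0, N2=0, N3=0, N4=0 [stuck-at-0], N5=1 → 1 — eliminated
Only N4 inverted output reproduces the observed 0.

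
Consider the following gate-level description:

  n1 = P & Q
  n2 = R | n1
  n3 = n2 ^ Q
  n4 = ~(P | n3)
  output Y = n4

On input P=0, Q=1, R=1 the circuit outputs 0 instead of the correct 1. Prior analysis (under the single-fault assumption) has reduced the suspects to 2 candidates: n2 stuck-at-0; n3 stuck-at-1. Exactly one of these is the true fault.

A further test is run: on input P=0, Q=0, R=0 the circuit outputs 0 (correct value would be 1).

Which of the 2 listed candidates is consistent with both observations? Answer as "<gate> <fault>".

n3 stuck-at-1

Evaluate each candidate on input P=0, Q=0, R=0:
  n2 stuck-at-0: n1=0, n2=0 [stuck-at-0], n3=0, n4=1 → 1 — eliminated
  n3 stuck-at-1: n1=0, n2=0, n3=1 [stuck-at-1], n4=0 → 0 — matches
Only n3 stuck-at-1 reproduces the observed 0.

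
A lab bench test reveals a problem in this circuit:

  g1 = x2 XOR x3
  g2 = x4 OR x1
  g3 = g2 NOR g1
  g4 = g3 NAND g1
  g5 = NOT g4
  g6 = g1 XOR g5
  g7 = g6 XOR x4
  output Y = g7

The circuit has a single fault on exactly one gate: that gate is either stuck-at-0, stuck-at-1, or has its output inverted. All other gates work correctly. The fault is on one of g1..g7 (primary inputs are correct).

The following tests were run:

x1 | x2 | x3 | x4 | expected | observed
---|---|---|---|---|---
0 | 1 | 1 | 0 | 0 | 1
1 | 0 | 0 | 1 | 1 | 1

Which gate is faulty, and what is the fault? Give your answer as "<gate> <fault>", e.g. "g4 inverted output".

g7 stuck-at-1

Fault-free values for test 1 (x1=0, x2=1, x3=1, x4=0): g1=0, g2=0, g3=1, g4=1, g5=0, g6=0, g7=0, giving Y=0. Observed 1.
Test 1: faults giving observed 1 are {g1 stuck-at-1, g1 inverted output, g4 stuck-at-0, g4 inverted output, g5 stuck-at-1, g5 inverted output, g6 stuck-at-1, g6 inverted output, g7 stuck-at-1, g7 inverted output}.
Test 2 (x1=1, x2=0, x3=0, x4=1): fault-free g1=0, g2=1, g3=0, g4=1, g5=0, g6=0, g7=1 → 1; observed 1. Eliminates g1 stuck-at-1, g1 inverted output, g4 stuck-at-0, g4 inverted output, g5 stuck-at-1, g5 inverted output, g6 stuck-at-1, g6 inverted output, g7 inverted output.
Only g7 stuck-at-1 is consistent with every test.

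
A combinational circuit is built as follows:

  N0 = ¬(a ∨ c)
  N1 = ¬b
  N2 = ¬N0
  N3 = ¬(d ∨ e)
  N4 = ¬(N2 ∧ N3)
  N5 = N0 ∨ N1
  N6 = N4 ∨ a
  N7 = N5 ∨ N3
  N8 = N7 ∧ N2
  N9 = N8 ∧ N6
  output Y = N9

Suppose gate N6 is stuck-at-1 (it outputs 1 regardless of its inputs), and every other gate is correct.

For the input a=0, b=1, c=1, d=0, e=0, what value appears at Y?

Propagate with N6 forced: N0=0, N1=0, N2=1, N3=1, N4=0, N5=0, N6=1 [stuck-at-1], N7=1, N8=1, N9=1.
So Y = 1. (Without the fault it would be 0.)

1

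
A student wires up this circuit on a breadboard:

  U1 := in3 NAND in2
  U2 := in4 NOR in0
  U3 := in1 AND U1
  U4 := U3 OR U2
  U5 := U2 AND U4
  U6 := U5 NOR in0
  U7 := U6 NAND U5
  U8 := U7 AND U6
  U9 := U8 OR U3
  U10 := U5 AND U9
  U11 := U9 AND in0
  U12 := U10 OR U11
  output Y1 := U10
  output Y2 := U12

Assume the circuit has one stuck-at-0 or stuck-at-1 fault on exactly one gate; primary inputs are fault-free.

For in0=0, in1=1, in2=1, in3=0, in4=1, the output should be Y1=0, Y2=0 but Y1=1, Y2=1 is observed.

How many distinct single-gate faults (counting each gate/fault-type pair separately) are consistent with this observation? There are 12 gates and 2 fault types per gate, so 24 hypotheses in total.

Fault-free: U1=1, U2=0, U3=1, U4=1, U5=0, U6=1, U7=1, U8=1, U9=1, U10=0, U11=0, U12=0 → Y1=0, Y2=0. Observed Y1=1, Y2=1.
  U1: none of the 2 fault types match ✗
  U2: stuck-at-1 ✓; others ✗
  U3: none of the 2 fault types match ✗
  U4: none of the 2 fault types match ✗
  U5: stuck-at-1 ✓; others ✗
  U6: none of the 2 fault types match ✗
  U7: none of the 2 fault types match ✗
  U8: none of the 2 fault types match ✗
  U9: none of the 2 fault types match ✗
  U10: stuck-at-1 ✓; others ✗
  U11: none of the 2 fault types match ✗
  U12: none of the 2 fault types match ✗
Consistent faults: {U2 stuck-at-1, U5 stuck-at-1, U10 stuck-at-1} — 3 in all.

3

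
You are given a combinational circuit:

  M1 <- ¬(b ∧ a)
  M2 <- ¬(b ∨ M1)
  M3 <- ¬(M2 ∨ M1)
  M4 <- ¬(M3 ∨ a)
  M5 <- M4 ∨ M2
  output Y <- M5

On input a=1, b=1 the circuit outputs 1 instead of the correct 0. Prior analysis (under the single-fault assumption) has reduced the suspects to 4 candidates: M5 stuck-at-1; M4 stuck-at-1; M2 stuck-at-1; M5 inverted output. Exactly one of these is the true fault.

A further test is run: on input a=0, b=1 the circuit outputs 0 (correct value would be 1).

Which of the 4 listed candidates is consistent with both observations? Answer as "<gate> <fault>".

M5 inverted output

Evaluate each candidate on input a=0, b=1:
  M5 stuck-at-1: M1=1, M2=0, M3=0, M4=1, M5=1 [stuck-at-1] → 1 — eliminated
  M4 stuck-at-1: M1=1, M2=0, M3=0, M4=1 [stuck-at-1], M5=1 → 1 — eliminated
  M2 stuck-at-1: M1=1, M2=1 [stuck-at-1], M3=0, M4=1, M5=1 → 1 — eliminated
  M5 inverted output: M1=1, M2=0, M3=0, M4=1, M5=0 [inverted output] → 0 — matches
Only M5 inverted output reproduces the observed 0.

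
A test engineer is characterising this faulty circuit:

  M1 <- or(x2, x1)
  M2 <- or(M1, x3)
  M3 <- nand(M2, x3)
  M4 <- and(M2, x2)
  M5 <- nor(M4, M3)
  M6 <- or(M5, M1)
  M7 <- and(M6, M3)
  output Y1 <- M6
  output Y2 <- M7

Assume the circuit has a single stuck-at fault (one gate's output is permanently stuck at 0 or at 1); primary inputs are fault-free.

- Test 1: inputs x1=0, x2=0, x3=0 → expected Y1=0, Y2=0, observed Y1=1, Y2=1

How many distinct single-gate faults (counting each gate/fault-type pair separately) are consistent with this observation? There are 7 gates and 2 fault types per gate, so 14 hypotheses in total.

Fault-free: M1=0, M2=0, M3=1, M4=0, M5=0, M6=0, M7=0 → Y1=0, Y2=0. Observed Y1=1, Y2=1.
  M1 stuck-at-0: output Y1=0, Y2=0 ✗
  M1 stuck-at-1: output Y1=1, Y2=1 ✓
  M2 stuck-at-0: output Y1=0, Y2=0 ✗
  M2 stuck-at-1: output Y1=0, Y2=0 ✗
  M3 stuck-at-0: output Y1=1, Y2=0 ✗
  M3 stuck-at-1: output Y1=0, Y2=0 ✗
  M4 stuck-at-0: output Y1=0, Y2=0 ✗
  M4 stuck-at-1: output Y1=0, Y2=0 ✗
  M5 stuck-at-0: output Y1=0, Y2=0 ✗
  M5 stuck-at-1: output Y1=1, Y2=1 ✓
  M6 stuck-at-0: output Y1=0, Y2=0 ✗
  M6 stuck-at-1: output Y1=1, Y2=1 ✓
  M7 stuck-at-0: output Y1=0, Y2=0 ✗
  M7 stuck-at-1: output Y1=0, Y2=1 ✗
Consistent faults: {M1 stuck-at-1, M5 stuck-at-1, M6 stuck-at-1} — 3 in all.

3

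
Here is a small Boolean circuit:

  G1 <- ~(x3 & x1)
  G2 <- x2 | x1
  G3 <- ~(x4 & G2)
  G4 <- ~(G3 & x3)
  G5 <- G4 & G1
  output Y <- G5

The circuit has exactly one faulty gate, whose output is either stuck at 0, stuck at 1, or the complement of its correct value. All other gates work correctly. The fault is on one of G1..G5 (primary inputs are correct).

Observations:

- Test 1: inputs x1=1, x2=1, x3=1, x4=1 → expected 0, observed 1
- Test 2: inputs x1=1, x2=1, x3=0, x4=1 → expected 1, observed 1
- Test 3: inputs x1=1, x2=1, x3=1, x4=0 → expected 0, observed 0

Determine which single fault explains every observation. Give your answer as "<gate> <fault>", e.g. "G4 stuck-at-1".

G1 stuck-at-1

Fault-free values for test 1 (x1=1, x2=1, x3=1, x4=1): G1=0, G2=1, G3=0, G4=1, G5=0, giving Y=0. Observed 1.
Test 1: faults giving observed 1 are {G1 stuck-at-1, G1 inverted output, G5 stuck-at-1, G5 inverted output}.
Test 2 (x1=1, x2=1, x3=0, x4=1): fault-free G1=1, G2=1, G3=0, G4=1, G5=1 → 1; observed 1. Eliminates G1 inverted output, G5 inverted output.
Test 3 (x1=1, x2=1, x3=1, x4=0): fault-free G1=0, G2=1, G3=1, G4=0, G5=0 → 0; observed 0. Eliminates G5 stuck-at-1.
Only G1 stuck-at-1 is consistent with every test.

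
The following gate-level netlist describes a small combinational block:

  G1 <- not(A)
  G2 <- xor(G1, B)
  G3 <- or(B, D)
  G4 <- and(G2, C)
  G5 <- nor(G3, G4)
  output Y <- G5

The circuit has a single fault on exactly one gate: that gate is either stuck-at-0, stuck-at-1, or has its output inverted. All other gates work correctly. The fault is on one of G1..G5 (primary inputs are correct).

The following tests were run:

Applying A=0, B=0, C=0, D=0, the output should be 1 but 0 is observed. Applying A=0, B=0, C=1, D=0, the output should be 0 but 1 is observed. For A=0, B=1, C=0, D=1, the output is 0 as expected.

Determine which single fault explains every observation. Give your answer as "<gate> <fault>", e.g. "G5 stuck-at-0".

G4 inverted output

Fault-free values for test 1 (A=0, B=0, C=0, D=0): G1=1, G2=1, G3=0, G4=0, G5=1, giving Y=1. Observed 0.
Test 1: faults giving observed 0 are {G3 stuck-at-1, G3 inverted output, G4 stuck-at-1, G4 inverted output, G5 stuck-at-0, G5 inverted output}.
Test 2 (A=0, B=0, C=1, D=0): fault-free G1=1, G2=1, G3=0, G4=1, G5=0 → 0; observed 1. Eliminates G3 stuck-at-1, G3 inverted output, G4 stuck-at-1, G5 stuck-at-0.
Test 3 (A=0, B=1, C=0, D=1): fault-free G1=1, G2=0, G3=1, G4=0, G5=0 → 0; observed 0. Eliminates G5 inverted output.
Only G4 inverted output is consistent with every test.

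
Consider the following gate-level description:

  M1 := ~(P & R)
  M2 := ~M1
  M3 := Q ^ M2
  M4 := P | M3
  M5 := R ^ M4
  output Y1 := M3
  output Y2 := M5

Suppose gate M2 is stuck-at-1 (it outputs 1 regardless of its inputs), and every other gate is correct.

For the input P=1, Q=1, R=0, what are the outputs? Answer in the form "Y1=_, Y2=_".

Propagate with M2 forced: M1=1, M2=1 [stuck-at-1], M3=0, M4=1, M5=1.
So the outputs are Y1=0, Y2=1. (Without the fault they would be Y1=1, Y2=1.)

Y1=0, Y2=1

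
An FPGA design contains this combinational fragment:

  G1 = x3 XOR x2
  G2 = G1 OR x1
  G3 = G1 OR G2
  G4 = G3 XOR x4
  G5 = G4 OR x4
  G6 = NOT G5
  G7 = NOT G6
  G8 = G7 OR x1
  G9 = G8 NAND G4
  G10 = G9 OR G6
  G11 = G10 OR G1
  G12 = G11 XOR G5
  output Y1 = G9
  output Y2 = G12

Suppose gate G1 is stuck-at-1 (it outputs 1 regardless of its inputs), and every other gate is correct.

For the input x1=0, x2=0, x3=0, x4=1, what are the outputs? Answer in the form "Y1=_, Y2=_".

Y1=1, Y2=0

Propagate with G1 forced: G1=1 [stuck-at-1], G2=1, G3=1, G4=0, G5=1, G6=0, G7=1, G8=1, G9=1, G10=1, G11=1, G12=0.
So the outputs are Y1=1, Y2=0. (Without the fault they would be Y1=0, Y2=1.)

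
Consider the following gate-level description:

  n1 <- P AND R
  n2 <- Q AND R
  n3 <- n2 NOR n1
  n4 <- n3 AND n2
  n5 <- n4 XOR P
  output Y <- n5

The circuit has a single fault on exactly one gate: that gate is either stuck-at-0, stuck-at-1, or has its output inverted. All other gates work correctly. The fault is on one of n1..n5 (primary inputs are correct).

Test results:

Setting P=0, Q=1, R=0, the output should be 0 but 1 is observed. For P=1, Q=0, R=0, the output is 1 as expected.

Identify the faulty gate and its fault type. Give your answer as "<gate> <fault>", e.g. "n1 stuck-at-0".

Fault-free values for test 1 (P=0, Q=1, R=0): n1=0, n2=0, n3=1, n4=0, n5=0, giving Y=0. Observed 1.
Test 1: faults giving observed 1 are {n4 stuck-at-1, n4 inverted output, n5 stuck-at-1, n5 inverted output}.
Test 2 (P=1, Q=0, R=0): fault-free n1=0, n2=0, n3=1, n4=0, n5=1 → 1; observed 1. Eliminates n4 stuck-at-1, n4 inverted output, n5 inverted output.
Only n5 stuck-at-1 is consistent with every test.

n5 stuck-at-1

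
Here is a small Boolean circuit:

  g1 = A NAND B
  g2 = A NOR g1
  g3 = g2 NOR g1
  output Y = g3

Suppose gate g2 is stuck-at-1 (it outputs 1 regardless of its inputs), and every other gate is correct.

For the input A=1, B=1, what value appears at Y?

0

Propagate with g2 forced: g1=0, g2=1 [stuck-at-1], g3=0.
So Y = 0. (Without the fault it would be 1.)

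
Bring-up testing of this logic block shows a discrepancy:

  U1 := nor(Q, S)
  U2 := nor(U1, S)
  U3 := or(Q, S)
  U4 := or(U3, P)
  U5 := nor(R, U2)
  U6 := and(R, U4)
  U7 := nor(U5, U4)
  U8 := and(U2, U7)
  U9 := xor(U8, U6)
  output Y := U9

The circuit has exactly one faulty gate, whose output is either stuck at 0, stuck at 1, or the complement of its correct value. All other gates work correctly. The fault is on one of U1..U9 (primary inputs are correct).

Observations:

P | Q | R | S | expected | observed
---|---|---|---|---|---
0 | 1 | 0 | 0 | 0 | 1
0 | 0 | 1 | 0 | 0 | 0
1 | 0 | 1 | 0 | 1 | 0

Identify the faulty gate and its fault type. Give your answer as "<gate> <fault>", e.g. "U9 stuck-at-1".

U4 stuck-at-0

Fault-free values for test 1 (P=0, Q=1, R=0, S=0): U1=0, U2=1, U3=1, U4=1, U5=0, U6=0, U7=0, U8=0, U9=0, giving Y=0. Observed 1.
Test 1: faults giving observed 1 are {U3 stuck-at-0, U3 inverted output, U4 stuck-at-0, U4 inverted output, U6 stuck-at-1, U6 inverted output, U7 stuck-at-1, U7 inverted output, U8 stuck-at-1, U8 inverted output, U9 stuck-at-1, U9 inverted output}.
Test 2 (P=0, Q=0, R=1, S=0): fault-free U1=1, U2=0, U3=0, U4=0, U5=0, U6=0, U7=1, U8=0, U9=0 → 0; observed 0. Eliminates U3 inverted output, U4 inverted output, U6 stuck-at-1, U6 inverted output, U8 stuck-at-1, U8 inverted output, U9 stuck-at-1, U9 inverted output.
Test 3 (P=1, Q=0, R=1, S=0): fault-free U1=1, U2=0, U3=0, U4=1, U5=0, U6=1, U7=0, U8=0, U9=1 → 1; observed 0. Eliminates U3 stuck-at-0, U7 stuck-at-1, U7 inverted output.
Only U4 stuck-at-0 is consistent with every test.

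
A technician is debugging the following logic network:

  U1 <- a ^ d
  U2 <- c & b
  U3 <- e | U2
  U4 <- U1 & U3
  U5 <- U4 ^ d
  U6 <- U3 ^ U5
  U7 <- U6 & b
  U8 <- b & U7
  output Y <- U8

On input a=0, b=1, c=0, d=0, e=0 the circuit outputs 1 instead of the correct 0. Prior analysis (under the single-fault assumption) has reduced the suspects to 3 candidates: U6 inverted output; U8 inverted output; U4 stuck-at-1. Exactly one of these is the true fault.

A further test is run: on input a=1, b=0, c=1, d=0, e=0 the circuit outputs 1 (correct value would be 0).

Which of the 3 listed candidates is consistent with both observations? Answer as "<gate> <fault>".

U8 inverted output

Evaluate each candidate on input a=1, b=0, c=1, d=0, e=0:
  U6 inverted output: U1=1, U2=0, U3=0, U4=0, U5=0, U6=1 [inverted output], U7=0, U8=0 → 0 — eliminated
  U8 inverted output: U1=1, U2=0, U3=0, U4=0, U5=0, U6=0, U7=0, U8=1 [inverted output] → 1 — matches
  U4 stuck-at-1: U1=1, U2=0, U3=0, U4=1 [stuck-at-1], U5=1, U6=1, U7=0, U8=0 → 0 — eliminated
Only U8 inverted output reproduces the observed 1.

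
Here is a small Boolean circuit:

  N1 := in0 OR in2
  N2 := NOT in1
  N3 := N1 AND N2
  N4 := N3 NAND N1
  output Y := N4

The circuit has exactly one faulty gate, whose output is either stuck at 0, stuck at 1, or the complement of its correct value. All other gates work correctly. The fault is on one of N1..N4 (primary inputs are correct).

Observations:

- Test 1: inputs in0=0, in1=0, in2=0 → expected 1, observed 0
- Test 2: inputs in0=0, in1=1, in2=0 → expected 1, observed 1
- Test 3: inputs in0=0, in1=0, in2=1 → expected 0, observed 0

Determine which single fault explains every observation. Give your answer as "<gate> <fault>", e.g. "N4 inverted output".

Fault-free values for test 1 (in0=0, in1=0, in2=0): N1=0, N2=1, N3=0, N4=1, giving Y=1. Observed 0.
Test 1: faults giving observed 0 are {N1 stuck-at-1, N1 inverted output, N4 stuck-at-0, N4 inverted output}.
Test 2 (in0=0, in1=1, in2=0): fault-free N1=0, N2=0, N3=0, N4=1 → 1; observed 1. Eliminates N4 stuck-at-0, N4 inverted output.
Test 3 (in0=0, in1=0, in2=1): fault-free N1=1, N2=1, N3=1, N4=0 → 0; observed 0. Eliminates N1 inverted output.
Only N1 stuck-at-1 is consistent with every test.

N1 stuck-at-1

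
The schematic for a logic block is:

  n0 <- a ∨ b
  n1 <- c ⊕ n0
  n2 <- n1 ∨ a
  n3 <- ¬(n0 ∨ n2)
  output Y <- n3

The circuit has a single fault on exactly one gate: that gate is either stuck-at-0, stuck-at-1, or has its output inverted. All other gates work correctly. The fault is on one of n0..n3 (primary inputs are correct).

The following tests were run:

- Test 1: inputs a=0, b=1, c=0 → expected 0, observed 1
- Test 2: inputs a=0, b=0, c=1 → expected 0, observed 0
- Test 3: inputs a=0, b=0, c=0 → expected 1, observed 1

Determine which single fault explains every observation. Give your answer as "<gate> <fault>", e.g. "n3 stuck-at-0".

n0 stuck-at-0

Fault-free values for test 1 (a=0, b=1, c=0): n0=1, n1=1, n2=1, n3=0, giving Y=0. Observed 1.
Test 1: faults giving observed 1 are {n0 stuck-at-0, n0 inverted output, n3 stuck-at-1, n3 inverted output}.
Test 2 (a=0, b=0, c=1): fault-free n0=0, n1=1, n2=1, n3=0 → 0; observed 0. Eliminates n3 stuck-at-1, n3 inverted output.
Test 3 (a=0, b=0, c=0): fault-free n0=0, n1=0, n2=0, n3=1 → 1; observed 1. Eliminates n0 inverted output.
Only n0 stuck-at-0 is consistent with every test.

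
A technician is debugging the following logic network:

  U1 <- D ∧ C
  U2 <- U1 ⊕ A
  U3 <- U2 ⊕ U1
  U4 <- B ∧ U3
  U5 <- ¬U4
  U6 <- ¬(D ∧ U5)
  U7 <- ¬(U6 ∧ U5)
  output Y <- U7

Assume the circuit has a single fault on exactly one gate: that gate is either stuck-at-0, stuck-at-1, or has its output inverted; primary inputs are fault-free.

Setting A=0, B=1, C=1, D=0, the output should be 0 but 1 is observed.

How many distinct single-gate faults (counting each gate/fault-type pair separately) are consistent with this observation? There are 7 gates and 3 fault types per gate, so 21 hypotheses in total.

12

Fault-free: U1=0, U2=0, U3=0, U4=0, U5=1, U6=1, U7=0 → 0. Observed 1.
  U1: none of the 3 fault types match ✗
  U2: stuck-at-1, inverted output ✓; others ✗
  U3: stuck-at-1, inverted output ✓; others ✗
  U4: stuck-at-1, inverted output ✓; others ✗
  U5: stuck-at-0, inverted output ✓; others ✗
  U6: stuck-at-0, inverted output ✓; others ✗
  U7: stuck-at-1, inverted output ✓; others ✗
Consistent faults: {U2 stuck-at-1, U2 inverted output, U3 stuck-at-1, U3 inverted output, U4 stuck-at-1, U4 inverted output, U5 stuck-at-0, U5 inverted output, U6 stuck-at-0, U6 inverted output, U7 stuck-at-1, U7 inverted output} — 12 in all.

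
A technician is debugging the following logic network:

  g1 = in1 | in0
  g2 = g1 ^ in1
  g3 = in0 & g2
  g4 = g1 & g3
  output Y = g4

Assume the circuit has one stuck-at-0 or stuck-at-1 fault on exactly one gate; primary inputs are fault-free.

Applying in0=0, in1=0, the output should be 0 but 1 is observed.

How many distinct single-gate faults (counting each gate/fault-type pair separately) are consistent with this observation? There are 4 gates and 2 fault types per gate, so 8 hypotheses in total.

1

Fault-free: g1=0, g2=0, g3=0, g4=0 → 0. Observed 1.
  g1 stuck-at-0: output 0 ✗
  g1 stuck-at-1: output 0 ✗
  g2 stuck-at-0: output 0 ✗
  g2 stuck-at-1: output 0 ✗
  g3 stuck-at-0: output 0 ✗
  g3 stuck-at-1: output 0 ✗
  g4 stuck-at-0: output 0 ✗
  g4 stuck-at-1: output 1 ✓
Consistent faults: {g4 stuck-at-1} — 1 in all.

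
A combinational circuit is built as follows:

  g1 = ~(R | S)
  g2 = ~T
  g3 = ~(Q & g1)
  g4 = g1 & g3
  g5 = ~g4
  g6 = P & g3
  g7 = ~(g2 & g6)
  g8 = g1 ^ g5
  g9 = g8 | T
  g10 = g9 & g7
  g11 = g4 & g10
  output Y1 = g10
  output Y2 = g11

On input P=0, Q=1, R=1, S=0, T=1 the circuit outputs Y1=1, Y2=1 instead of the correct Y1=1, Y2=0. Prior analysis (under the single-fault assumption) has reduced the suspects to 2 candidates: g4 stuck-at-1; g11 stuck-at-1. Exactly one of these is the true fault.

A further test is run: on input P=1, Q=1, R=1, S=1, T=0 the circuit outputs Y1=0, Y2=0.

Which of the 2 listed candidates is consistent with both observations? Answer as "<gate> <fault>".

Evaluate each candidate on input P=1, Q=1, R=1, S=1, T=0:
  g4 stuck-at-1: g1=0, g2=1, g3=1, g4=1 [stuck-at-1], g5=0, g6=1, g7=0, g8=0, g9=0, g10=0, g11=0 → Y1=0, Y2=0 — matches
  g11 stuck-at-1: g1=0, g2=1, g3=1, g4=0, g5=1, g6=1, g7=0, g8=1, g9=1, g10=0, g11=1 [stuck-at-1] → Y1=0, Y2=1 — eliminated
Only g4 stuck-at-1 reproduces the observed Y1=0, Y2=0.

g4 stuck-at-1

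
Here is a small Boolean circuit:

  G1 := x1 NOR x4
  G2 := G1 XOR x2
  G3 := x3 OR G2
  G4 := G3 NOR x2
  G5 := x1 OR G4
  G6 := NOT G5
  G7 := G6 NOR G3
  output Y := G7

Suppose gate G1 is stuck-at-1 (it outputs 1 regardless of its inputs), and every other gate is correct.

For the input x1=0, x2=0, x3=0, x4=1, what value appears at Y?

0

Propagate with G1 forced: G1=1 [stuck-at-1], G2=1, G3=1, G4=0, G5=0, G6=1, G7=0.
So Y = 0. (Without the fault it would be 1.)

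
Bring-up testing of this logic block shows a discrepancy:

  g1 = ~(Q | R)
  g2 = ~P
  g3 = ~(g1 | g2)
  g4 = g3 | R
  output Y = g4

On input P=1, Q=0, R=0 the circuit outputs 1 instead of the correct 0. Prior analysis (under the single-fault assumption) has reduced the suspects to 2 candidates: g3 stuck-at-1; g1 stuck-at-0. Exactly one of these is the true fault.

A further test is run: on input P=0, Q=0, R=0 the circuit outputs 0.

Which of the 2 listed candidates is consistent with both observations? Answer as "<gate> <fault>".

Evaluate each candidate on input P=0, Q=0, R=0:
  g3 stuck-at-1: g1=1, g2=1, g3=1 [stuck-at-1], g4=1 → 1 — eliminated
  g1 stuck-at-0: g1=0 [stuck-at-0], g2=1, g3=0, g4=0 → 0 — matches
Only g1 stuck-at-0 reproduces the observed 0.

g1 stuck-at-0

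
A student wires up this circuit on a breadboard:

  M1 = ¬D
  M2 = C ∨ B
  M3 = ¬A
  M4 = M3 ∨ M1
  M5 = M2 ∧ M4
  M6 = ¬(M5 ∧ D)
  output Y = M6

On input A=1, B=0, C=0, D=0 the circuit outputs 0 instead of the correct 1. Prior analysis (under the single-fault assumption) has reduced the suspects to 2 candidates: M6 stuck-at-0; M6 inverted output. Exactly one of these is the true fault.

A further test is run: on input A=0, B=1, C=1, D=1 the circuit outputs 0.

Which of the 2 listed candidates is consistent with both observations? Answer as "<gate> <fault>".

Evaluate each candidate on input A=0, B=1, C=1, D=1:
  M6 stuck-at-0: M1=0, M2=1, M3=1, M4=1, M5=1, M6=0 [stuck-at-0] → 0 — matches
  M6 inverted output: M1=0, M2=1, M3=1, M4=1, M5=1, M6=1 [inverted output] → 1 — eliminated
Only M6 stuck-at-0 reproduces the observed 0.

M6 stuck-at-0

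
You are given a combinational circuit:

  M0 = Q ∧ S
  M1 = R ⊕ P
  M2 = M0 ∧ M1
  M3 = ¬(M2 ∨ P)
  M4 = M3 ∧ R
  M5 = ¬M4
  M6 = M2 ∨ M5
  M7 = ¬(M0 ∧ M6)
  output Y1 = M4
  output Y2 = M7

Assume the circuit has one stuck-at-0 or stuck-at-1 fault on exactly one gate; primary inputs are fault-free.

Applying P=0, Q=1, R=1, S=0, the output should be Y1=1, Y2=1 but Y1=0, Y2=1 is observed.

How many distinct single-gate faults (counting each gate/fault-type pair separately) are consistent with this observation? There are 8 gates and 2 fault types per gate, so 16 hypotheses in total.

Fault-free: M0=0, M1=1, M2=0, M3=1, M4=1, M5=0, M6=0, M7=1 → Y1=1, Y2=1. Observed Y1=0, Y2=1.
  M0: none of the 2 fault types match ✗
  M1: none of the 2 fault types match ✗
  M2: stuck-at-1 ✓; others ✗
  M3: stuck-at-0 ✓; others ✗
  M4: stuck-at-0 ✓; others ✗
  M5: none of the 2 fault types match ✗
  M6: none of the 2 fault types match ✗
  M7: none of the 2 fault types match ✗
Consistent faults: {M2 stuck-at-1, M3 stuck-at-0, M4 stuck-at-0} — 3 in all.

3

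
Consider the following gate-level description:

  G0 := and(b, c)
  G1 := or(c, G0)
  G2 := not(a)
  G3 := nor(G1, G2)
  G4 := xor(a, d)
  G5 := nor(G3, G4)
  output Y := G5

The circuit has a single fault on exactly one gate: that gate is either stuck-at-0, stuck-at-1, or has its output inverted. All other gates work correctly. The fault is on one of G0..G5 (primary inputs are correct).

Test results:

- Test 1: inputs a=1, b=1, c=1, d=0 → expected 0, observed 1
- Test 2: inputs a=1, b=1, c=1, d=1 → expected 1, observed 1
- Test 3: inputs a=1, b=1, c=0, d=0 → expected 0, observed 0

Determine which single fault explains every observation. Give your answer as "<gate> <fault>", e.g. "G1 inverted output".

Fault-free values for test 1 (a=1, b=1, c=1, d=0): G0=1, G1=1, G2=0, G3=0, G4=1, G5=0, giving Y=0. Observed 1.
Test 1: faults giving observed 1 are {G4 stuck-at-0, G4 inverted output, G5 stuck-at-1, G5 inverted output}.
Test 2 (a=1, b=1, c=1, d=1): fault-free G0=1, G1=1, G2=0, G3=0, G4=0, G5=1 → 1; observed 1. Eliminates G4 inverted output, G5 inverted output.
Test 3 (a=1, b=1, c=0, d=0): fault-free G0=0, G1=0, G2=0, G3=1, G4=1, G5=0 → 0; observed 0. Eliminates G5 stuck-at-1.
Only G4 stuck-at-0 is consistent with every test.

G4 stuck-at-0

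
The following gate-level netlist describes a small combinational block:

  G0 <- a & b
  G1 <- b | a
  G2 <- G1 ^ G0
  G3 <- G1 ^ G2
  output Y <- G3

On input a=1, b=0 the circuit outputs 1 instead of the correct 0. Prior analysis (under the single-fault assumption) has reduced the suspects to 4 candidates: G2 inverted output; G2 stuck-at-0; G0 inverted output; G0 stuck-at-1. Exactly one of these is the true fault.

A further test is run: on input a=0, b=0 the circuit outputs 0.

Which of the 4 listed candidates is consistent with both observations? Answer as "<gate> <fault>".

Evaluate each candidate on input a=0, b=0:
  G2 inverted output: G0=0, G1=0, G2=1 [inverted output], G3=1 → 1 — eliminated
  G2 stuck-at-0: G0=0, G1=0, G2=0 [stuck-at-0], G3=0 → 0 — matches
  G0 inverted output: G0=1 [inverted output], G1=0, G2=1, G3=1 → 1 — eliminated
  G0 stuck-at-1: G0=1 [stuck-at-1], G1=0, G2=1, G3=1 → 1 — eliminated
Only G2 stuck-at-0 reproduces the observed 0.

G2 stuck-at-0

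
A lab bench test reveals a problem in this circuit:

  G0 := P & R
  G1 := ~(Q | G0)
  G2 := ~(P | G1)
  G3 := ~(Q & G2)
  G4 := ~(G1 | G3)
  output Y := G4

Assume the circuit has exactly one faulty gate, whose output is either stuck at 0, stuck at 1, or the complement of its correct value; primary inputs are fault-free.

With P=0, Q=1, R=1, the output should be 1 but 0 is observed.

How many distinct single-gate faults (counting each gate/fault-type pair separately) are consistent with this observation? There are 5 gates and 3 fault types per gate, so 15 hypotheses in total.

8

Fault-free: G0=0, G1=0, G2=1, G3=0, G4=1 → 1. Observed 0.
  G0: none of the 3 fault types match ✗
  G1: stuck-at-1, inverted output ✓; others ✗
  G2: stuck-at-0, inverted output ✓; others ✗
  G3: stuck-at-1, inverted output ✓; others ✗
  G4: stuck-at-0, inverted output ✓; others ✗
Consistent faults: {G1 stuck-at-1, G1 inverted output, G2 stuck-at-0, G2 inverted output, G3 stuck-at-1, G3 inverted output, G4 stuck-at-0, G4 inverted output} — 8 in all.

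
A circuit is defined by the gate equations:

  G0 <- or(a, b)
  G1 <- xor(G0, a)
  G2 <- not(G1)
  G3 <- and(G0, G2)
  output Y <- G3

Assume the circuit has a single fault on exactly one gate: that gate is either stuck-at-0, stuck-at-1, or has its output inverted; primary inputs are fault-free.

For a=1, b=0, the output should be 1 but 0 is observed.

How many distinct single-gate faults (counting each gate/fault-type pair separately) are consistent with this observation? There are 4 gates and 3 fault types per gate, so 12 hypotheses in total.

8

Fault-free: G0=1, G1=0, G2=1, G3=1 → 1. Observed 0.
  G0 stuck-at-0: output 0 ✓
  G0 stuck-at-1: output 1 ✗
  G0 inverted output: output 0 ✓
  G1 stuck-at-0: output 1 ✗
  G1 stuck-at-1: output 0 ✓
  G1 inverted output: output 0 ✓
  G2 stuck-at-0: output 0 ✓
  G2 stuck-at-1: output 1 ✗
  G2 inverted output: output 0 ✓
  G3 stuck-at-0: output 0 ✓
  G3 stuck-at-1: output 1 ✗
  G3 inverted output: output 0 ✓
Consistent faults: {G0 stuck-at-0, G0 inverted output, G1 stuck-at-1, G1 inverted output, G2 stuck-at-0, G2 inverted output, G3 stuck-at-0, G3 inverted output} — 8 in all.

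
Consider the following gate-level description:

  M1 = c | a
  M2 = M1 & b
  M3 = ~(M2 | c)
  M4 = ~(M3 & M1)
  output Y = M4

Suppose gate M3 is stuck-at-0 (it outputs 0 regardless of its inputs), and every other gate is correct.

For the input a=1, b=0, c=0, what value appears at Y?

1

Propagate with M3 forced: M1=1, M2=0, M3=0 [stuck-at-0], M4=1.
So Y = 1. (Without the fault it would be 0.)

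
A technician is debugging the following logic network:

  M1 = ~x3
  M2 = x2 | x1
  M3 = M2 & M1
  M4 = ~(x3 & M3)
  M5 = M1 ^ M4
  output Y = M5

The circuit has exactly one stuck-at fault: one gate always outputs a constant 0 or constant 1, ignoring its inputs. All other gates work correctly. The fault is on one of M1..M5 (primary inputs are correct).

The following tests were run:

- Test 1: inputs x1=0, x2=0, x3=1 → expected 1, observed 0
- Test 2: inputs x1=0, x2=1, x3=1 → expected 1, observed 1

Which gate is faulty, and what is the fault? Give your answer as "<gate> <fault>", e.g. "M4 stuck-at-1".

M1 stuck-at-1

Fault-free values for test 1 (x1=0, x2=0, x3=1): M1=0, M2=0, M3=0, M4=1, M5=1, giving Y=1. Observed 0.
Test 1: faults giving observed 0 are {M1 stuck-at-1, M3 stuck-at-1, M4 stuck-at-0, M5 stuck-at-0}.
Test 2 (x1=0, x2=1, x3=1): fault-free M1=0, M2=1, M3=0, M4=1, M5=1 → 1; observed 1. Eliminates M3 stuck-at-1, M4 stuck-at-0, M5 stuck-at-0.
Only M1 stuck-at-1 is consistent with every test.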